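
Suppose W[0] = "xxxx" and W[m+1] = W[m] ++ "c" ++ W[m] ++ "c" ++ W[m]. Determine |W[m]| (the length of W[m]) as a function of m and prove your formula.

Claim: |W[m]| = 5·3^m − 1.

Base case: |W[0]| = 4, and 5·3^0 − 1 = 4.
Assume |W[j]| = 5·3^j − 1.
Then |W[j+1]| = 3|W[j]| + 2 = 3(5·3^j − 1) + 2 = 5·3^{j+1} − 3 + 2 = 5·3^{j+1} − 1.
Hence |W[m]| = 5·3^m − 1 for every m ≥ 0, by induction.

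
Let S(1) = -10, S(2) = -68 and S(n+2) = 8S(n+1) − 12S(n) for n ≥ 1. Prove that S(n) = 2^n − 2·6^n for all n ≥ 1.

Base cases: S(1) = -10 and 2^1 − 2·6^1 = -10; S(2) = -68 and 2^2 − 2·6^2 = -68.
Assume S(j) = 2^j − 2·6^j for all 1 ≤ j ≤ k, where k ≥ 2.
Then S(k+1) = 8S(k) − 12S(k−1) = 8·(2^k − 2·6^k) − 12·(2^{k−1} − 2·6^{k−1}) = (8·2 − 12)2^{k−1} − 2·(8·6 − 12)6^{k−1} = 4·2^{k−1} − 72·6^{k−1} = 2^{k+1} − 2·6^{k+1}.
So the formula holds for k+1, and by strong induction S(n) = 2^n − 2·6^n for all n ≥ 1.

S(n) = 2^n − 2·6^n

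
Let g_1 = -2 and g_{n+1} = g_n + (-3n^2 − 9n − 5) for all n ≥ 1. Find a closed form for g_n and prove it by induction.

Claim: g_n = -n^3 − 3n^2 − n + 3.

Base case: g_1 = -2, and -1^3 − 3·1^2 − 1 + 3 = -2.
Assume g_k = -k^3 − 3k^2 − k + 3.
Then g_{k+1} = g_k + (-3k^2 − 9k − 5) = (-k^3 − 3k^2 − k + 3) + (-3k^2 − 9k − 5) = -k^3 − 6k^2 − 10k − 2,
and -(k+1)^3 − 3·(k+1)^2 − (k+1) + 3 = -k^3 − 6k^2 − 10k − 2.
Hence g_n = -n^3 − 3n^2 − n + 3 for every n ≥ 1, by induction.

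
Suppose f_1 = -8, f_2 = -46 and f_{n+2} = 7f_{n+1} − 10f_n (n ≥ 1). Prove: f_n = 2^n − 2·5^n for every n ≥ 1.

Base cases: f_1 = -8 and 2^1 − 2·5^1 = -8; f_2 = -46 and 2^2 − 2·5^2 = -46.
Assume f_j = 2^j − 2·5^j for all 1 ≤ j ≤ k, where k ≥ 2.
Then f_{k+1} = 7f_k − 10f_{k−1} = 7·(2^k − 2·5^k) − 10·(2^{k−1} − 2·5^{k−1}) = (7·2 − 10)2^{k−1} − 2·(7·5 − 10)5^{k−1} = 4·2^{k−1} − 50·5^{k−1} = 2^{k+1} − 2·5^{k+1}.
This completes the inductive step, so f_n = 2^n − 2·5^n for all n ≥ 1.

f_n = 2^n − 2·5^n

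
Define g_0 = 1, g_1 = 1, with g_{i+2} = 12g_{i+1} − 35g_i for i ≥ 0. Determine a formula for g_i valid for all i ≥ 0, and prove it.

Claim: g_i = 3·5^i − 2·7^i.

Base cases: g_0 = 1 and 3·5^0 − 2·7^0 = 1; g_1 = 1 and 3·5^1 − 2·7^1 = 1.
Assume g_j = 3·5^j − 2·7^j for all 0 ≤ j ≤ k, where k ≥ 1.
Then g_{k+1} = 12g_k − 35g_{k−1} = 12·(3·5^k − 2·7^k) − 35·(3·5^{k−1} − 2·7^{k−1}) = 3·(12·5 − 35)5^{k−1} − 2·(12·7 − 35)7^{k−1} = 75·5^{k−1} − 98·7^{k−1} = 3·5^{k+1} − 2·7^{k+1}.
By strong induction, g_i = 3·5^i − 2·7^i for all i ≥ 0.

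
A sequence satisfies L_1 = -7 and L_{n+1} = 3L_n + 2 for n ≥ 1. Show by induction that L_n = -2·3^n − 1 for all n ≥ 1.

Base case: L_1 = -7, and -2·3^1 − 1 = -6 − 1 = -7.
Assume L_k = -2·3^k − 1 for some k ≥ 1.
Then L_{k+1} = 3L_k + 2 = 3·(-2·3^k − 1) + 2 = -6·3^k − 3 + 2 = -2·3^{k+1} − 1.
By induction, L_n = -2·3^n − 1 for all n ≥ 1.

L_n = -2·3^n − 1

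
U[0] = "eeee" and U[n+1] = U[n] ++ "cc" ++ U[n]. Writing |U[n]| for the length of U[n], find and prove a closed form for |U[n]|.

Claim: |U[n]| = 6·2^n − 2.

Base case: |U[0]| = 4, and 6·2^0 − 2 = 4.
Assume |U[k]| = 6·2^k − 2.
Then |U[k+1]| = |U[k]| + 2 + |U[k]| = 2|U[k]| + 2 = 2(6·2^k − 2) + 2 = 6·2^{k+1} − 4 + 2 = 6·2^{k+1} − 2.
This completes the inductive step, so |U[n]| = 6·2^n − 2 for all n ≥ 0.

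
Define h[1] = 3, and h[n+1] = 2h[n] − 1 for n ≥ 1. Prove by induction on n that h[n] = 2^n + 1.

Base case: h[1] = 3, and 2^1 + 1 = 2 + 1 = 3.
Assume h[k] = 2^k + 1 for some k ≥ 1.
Then h[k+1] = 2h[k] − 1 = 2·(2^k + 1) − 1 = 2^{k+1} + 2 − 1 = 2^{k+1} + 1.
By induction, h[n] = 2^n + 1 for all n ≥ 1.

h[n] = 2^n + 1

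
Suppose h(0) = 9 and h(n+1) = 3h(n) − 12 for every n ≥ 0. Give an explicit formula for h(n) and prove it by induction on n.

Claim: h(n) = 3^{n+1} + 6.

Base case: h(0) = 9, and 3^{0+1} + 6 = 3 + 6 = 9.
Assume h(j) = 3^{j+1} + 6 for some j ≥ 0.
Then h(j+1) = 3h(j) − 12 = 3·(3^{j+1} + 6) − 12 = 3^{j+2} + 18 − 12 = 3^{j+2} + 6.
By induction, h(n) = 3^{n+1} + 6 for all n ≥ 0.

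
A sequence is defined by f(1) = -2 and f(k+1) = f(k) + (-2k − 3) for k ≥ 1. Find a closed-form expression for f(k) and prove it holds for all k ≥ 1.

Claim: f(k) = -k^2 − 2k + 1.

Base case: f(1) = -2, and -1^2 − 2·1 + 1 = -2.
Assume f(r) = -r^2 − 2r + 1.
Then f(r+1) = f(r) + (-2r − 3) = (-r^2 − 2r + 1) + (-2r − 3) = -r^2 − 4r − 2,
and -(r+1)^2 − 2·(r+1) + 1 = -r^2 − 4r − 2.
By induction, f(k) = -k^2 − 2k + 1 for all k ≥ 1.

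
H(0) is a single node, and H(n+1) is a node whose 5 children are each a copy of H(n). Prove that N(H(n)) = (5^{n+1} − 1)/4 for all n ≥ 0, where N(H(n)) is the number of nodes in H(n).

Base case: N(H(0)) = 1, and (5^{0+1} − 1)/4 = 1.
Assume N(H(m)) = (5^{m+1} − 1)/4.
Then N(H(m+1)) = 1 + 5N(H(m)) = 1 + 5·(5^{m+1} − 1)/4 = 1 + (5^{m+2} − 5)/4 = (4 + 5^{m+2} − 5)/4 = (5^{m+2} − 1)/4.
By induction, N(H(n)) = (5^{n+1} − 1)/4 for all n ≥ 0.

N(H(n)) = (5^{n+1} − 1)/4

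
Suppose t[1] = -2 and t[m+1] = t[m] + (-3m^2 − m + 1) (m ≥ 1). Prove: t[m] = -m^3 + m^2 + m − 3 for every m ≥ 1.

Base case: t[1] = -2, and -1^3 + 1^2 + 1 − 3 = -2.
Assume t[j] = -j^3 + j^2 + j − 3.
Then t[j+1] = t[j] + (-3j^2 − j + 1) = (-j^3 + j^2 + j − 3) + (-3j^2 − j + 1) = -j^3 − 2j^2 − 2,
and -(j+1)^3 + (j+1)^2 + (j+1) − 3 = -j^3 − 2j^2 − 2.
This completes the inductive step, so t[m] = -m^3 + m^2 + m − 3 for all m ≥ 1.

t[m] = -m^3 + m^2 + m − 3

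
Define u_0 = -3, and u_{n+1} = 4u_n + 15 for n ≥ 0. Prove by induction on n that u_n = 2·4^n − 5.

Base case: u_0 = -3, and 2·4^0 − 5 = 2 − 5 = -3.
Assume u_k = 2·4^k − 5 for some k ≥ 0.
Then u_{k+1} = 4u_k + 15 = 4·(2·4^k − 5) + 15 = 8·4^k − 20 + 15 = 2·4^{k+1} − 5.
By induction, u_n = 2·4^n − 5 for all n ≥ 0.

u_n = 2·4^n − 5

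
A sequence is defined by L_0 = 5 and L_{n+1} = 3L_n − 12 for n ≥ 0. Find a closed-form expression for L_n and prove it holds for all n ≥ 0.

Claim: L_n = -3^n + 6.

Base case: L_0 = 5, and -3^0 + 6 = -1 + 6 = 5.
Assume L_j = -3^j + 6 for some j ≥ 0.
Then L_{j+1} = 3L_j − 12 = 3·(-3^j + 6) − 12 = -3^{j+1} + 18 − 12 = -3^{j+1} + 6.
Hence L_n = -3^n + 6 for every n ≥ 0, by induction.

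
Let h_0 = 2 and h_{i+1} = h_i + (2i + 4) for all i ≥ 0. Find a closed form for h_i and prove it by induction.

Claim: h_i = i^2 + 3i + 2.

Base case: h_0 = 2, and 0^2 + 3·0 + 2 = 2.
Assume h_m = m^2 + 3m + 2.
Then h_{m+1} = h_m + (2m + 4) = (m^2 + 3m + 2) + (2m + 4) = m^2 + 5m + 6,
and (m+1)^2 + 3·(m+1) + 2 = m^2 + 5m + 6.
This completes the inductive step, so h_i = i^2 + 3i + 2 for all i ≥ 0.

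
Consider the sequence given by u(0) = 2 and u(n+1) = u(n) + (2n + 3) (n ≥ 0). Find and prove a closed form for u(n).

Claim: u(n) = n^2 + 2n + 2.

Base case: u(0) = 2, and 0^2 + 2·0 + 2 = 2.
Assume u(r) = r^2 + 2r + 2.
Then u(r+1) = u(r) + (2r + 3) = (r^2 + 2r + 2) + (2r + 3) = r^2 + 4r + 5,
and (r+1)^2 + 2·(r+1) + 2 = r^2 + 4r + 5.
By induction, u(n) = n^2 + 2n + 2 for all n ≥ 0.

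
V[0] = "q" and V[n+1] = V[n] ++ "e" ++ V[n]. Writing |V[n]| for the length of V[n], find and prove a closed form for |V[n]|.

Claim: |V[n]| = 2^{n+1} − 1.

Base case: |V[0]| = 1, and 2^{0+1} − 1 = 1.
Assume |V[r]| = 2^{r+1} − 1.
Then |V[r+1]| = |V[r]| + 1 + |V[r]| = 2|V[r]| + 1 = 2(2^{r+1} − 1) + 1 = 2^{r+2} − 2 + 1 = 2^{r+2} − 1.
By induction, |V[n]| = 2^{n+1} − 1 for all n ≥ 0.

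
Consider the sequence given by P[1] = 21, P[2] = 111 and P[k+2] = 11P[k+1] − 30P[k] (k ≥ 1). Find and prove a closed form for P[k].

Claim: P[k] = 3·5^k + 6^k.

Base cases: P[1] = 21 and 3·5^1 + 6^1 = 21; P[2] = 111 and 3·5^2 + 6^2 = 111.
Assume P[j] = 3·5^j + 6^j for all 1 ≤ j ≤ r, where r ≥ 2.
Then P[r+1] = 11P[r] − 30P[r−1] = 11·(3·5^r + 6^r) − 30·(3·5^{r−1} + 6^{r−1}) = 3·(11·5 − 30)5^{r−1} + (11·6 − 30)6^{r−1} = 75·5^{r−1} + 36·6^{r−1} = 3·5^{r+1} + 6^{r+1}.
By strong induction, P[k] = 3·5^k + 6^k for all k ≥ 1.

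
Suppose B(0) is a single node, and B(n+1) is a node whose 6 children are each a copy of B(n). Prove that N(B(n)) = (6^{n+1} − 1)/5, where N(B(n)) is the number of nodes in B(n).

Base case: N(B(0)) = 1, and (6^{0+1} − 1)/5 = 1.
Assume N(B(m)) = (6^{m+1} − 1)/5.
Then N(B(m+1)) = 1 + 6N(B(m)) = 1 + 6·(6^{m+1} − 1)/5 = 1 + (6^{m+2} − 6)/5 = (5 + 6^{m+2} − 6)/5 = (6^{m+2} − 1)/5.
By induction, N(B(n)) = (6^{n+1} − 1)/5 for all n ≥ 0.

N(B(n)) = (6^{n+1} − 1)/5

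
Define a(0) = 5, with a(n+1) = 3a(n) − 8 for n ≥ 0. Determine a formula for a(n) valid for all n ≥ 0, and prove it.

Claim: a(n) = 3^n + 4.

Base case: a(0) = 5, and 3^0 + 4 = 1 + 4 = 5.
Assume a(r) = 3^r + 4 for some r ≥ 0.
Then a(r+1) = 3a(r) − 8 = 3·(3^r + 4) − 8 = 3^{r+1} + 12 − 8 = 3^{r+1} + 4.
Hence a(n) = 3^n + 4 for every n ≥ 0, by induction.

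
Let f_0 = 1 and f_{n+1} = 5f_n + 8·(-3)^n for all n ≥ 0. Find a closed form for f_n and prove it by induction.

Claim: f_n = 2·5^n − (-3)^n.

Base case: f_0 = 1, and 2·5^0 − (-3)^0 = 2 − 1 = 1.
Assume f_j = 2·5^j − (-3)^j for some j ≥ 0.
Then f_{j+1} = 5f_j + 8·(-3)^j = 5·(2·5^j − (-3)^j) + 8·(-3)^j = 2·5^{j+1} − 5·(-3)^j + 8·(-3)^j = 2·5^{j+1} + 3·(-3)^j = 2·5^{j+1} − (-3)^{j+1}.
This completes the inductive step, so f_n = 2·5^n − (-3)^n for all n ≥ 0.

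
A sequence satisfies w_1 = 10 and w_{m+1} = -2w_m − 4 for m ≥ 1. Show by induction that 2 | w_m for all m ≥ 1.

Base case: w_1 = 10 = 2·5, so 2 | w_1.
Assume 2 | w_k, so w_k = 2t for some integer t.
Then w_{k+1} = -2w_k − 4 = -2·(2t) − 4 = 2(-2t − 2), so 2 | w_{k+1}.
This completes the inductive step, so 2 | w_m for all m ≥ 1.

2 | w_m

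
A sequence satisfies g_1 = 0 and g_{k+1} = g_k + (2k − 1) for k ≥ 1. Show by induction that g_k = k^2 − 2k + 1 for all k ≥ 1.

Base case: g_1 = 0, and 1^2 − 2·1 + 1 = 0.
Assume g_m = m^2 − 2m + 1.
Then g_{m+1} = g_m + (2m − 1) = (m^2 − 2m + 1) + (2m − 1) = m^2,
and (m+1)^2 − 2·(m+1) + 1 = m^2.
This completes the inductive step, so g_k = k^2 − 2k + 1 for all k ≥ 1.

g_k = k^2 − 2k + 1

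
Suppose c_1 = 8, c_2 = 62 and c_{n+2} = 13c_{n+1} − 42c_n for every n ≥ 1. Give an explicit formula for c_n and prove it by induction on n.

Claim: c_n = 2·7^n − 6^n.

Base cases: c_1 = 8 and 2·7^1 − 6^1 = 8; c_2 = 62 and 2·7^2 − 6^2 = 62.
Assume c_j = 2·7^j − 6^j for all 1 ≤ j ≤ r, where r ≥ 2.
Then c_{r+1} = 13c_r − 42c_{r−1} = 13·(2·7^r − 6^r) − 42·(2·7^{r−1} − 6^{r−1}) = 2·(13·7 − 42)7^{r−1} − (13·6 − 42)6^{r−1} = 98·7^{r−1} − 36·6^{r−1} = 2·7^{r+1} − 6^{r+1}.
Hence c_n = 2·7^n − 6^n for every n ≥ 1, by strong induction.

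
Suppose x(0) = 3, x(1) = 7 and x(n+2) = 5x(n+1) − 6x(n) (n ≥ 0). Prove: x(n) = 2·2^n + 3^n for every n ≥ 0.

Base cases: x(0) = 3 and 2·2^0 + 3^0 = 3; x(1) = 7 and 2·2^1 + 3^1 = 7.
Assume x(j) = 2·2^j + 3^j for all 0 ≤ j ≤ k, where k ≥ 1.
Then x(k+1) = 5x(k) − 6x(k−1) = 5·(2·2^k + 3^k) − 6·(2·2^{k−1} + 3^{k−1}) = 2·(5·2 − 6)2^{k−1} + (5·3 − 6)3^{k−1} = 8·2^{k−1} + 9·3^{k−1} = 2·2^{k+1} + 3^{k+1}.
So the formula holds for k+1, and by strong induction x(n) = 2·2^n + 3^n for all n ≥ 0.

x(n) = 2·2^n + 3^n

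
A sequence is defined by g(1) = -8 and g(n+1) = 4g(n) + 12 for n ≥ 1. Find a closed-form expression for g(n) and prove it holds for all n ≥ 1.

Claim: g(n) = -4^n − 4.

Base case: g(1) = -8, and -4^1 − 4 = -4 − 4 = -8.
Assume g(k) = -4^k − 4 for some k ≥ 1.
Then g(k+1) = 4g(k) + 12 = 4·(-4^k − 4) + 12 = -4^{k+1} − 16 + 12 = -4^{k+1} − 4.
By induction, g(n) = -4^n − 4 for all n ≥ 1.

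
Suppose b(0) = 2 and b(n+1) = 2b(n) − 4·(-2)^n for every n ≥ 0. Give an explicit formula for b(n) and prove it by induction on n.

Claim: b(n) = 2^n + (-2)^n.

Base case: b(0) = 2, and 2^0 + (-2)^0 = 1 + 1 = 2.
Assume b(k) = 2^k + (-2)^k for some k ≥ 0.
Then b(k+1) = 2b(k) − 4·(-2)^k = 2·(2^k + (-2)^k) − 4·(-2)^k = 2^{k+1} + 2·(-2)^k − 4·(-2)^k = 2^{k+1} − 2·(-2)^k = 2^{k+1} + (-2)^{k+1}.
Hence b(n) = 2^n + (-2)^n for every n ≥ 0, by induction.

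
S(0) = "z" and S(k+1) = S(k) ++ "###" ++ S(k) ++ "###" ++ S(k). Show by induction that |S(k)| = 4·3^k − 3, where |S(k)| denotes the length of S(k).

Base case: |S(0)| = 1, and 4·3^0 − 3 = 1.
Assume |S(r)| = 4·3^r − 3.
Then |S(r+1)| = 3|S(r)| + 6 = 3(4·3^r − 3) + 6 = 4·3^{r+1} − 9 + 6 = 4·3^{r+1} − 3.
By induction, |S(k)| = 4·3^k − 3 for all k ≥ 0.

|S(k)| = 4·3^k − 3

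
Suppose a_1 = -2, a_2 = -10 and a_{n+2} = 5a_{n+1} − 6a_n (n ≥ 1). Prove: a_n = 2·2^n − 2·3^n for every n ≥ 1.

Base cases: a_1 = -2 and 2·2^1 − 2·3^1 = -2; a_2 = -10 and 2·2^2 − 2·3^2 = -10.
Assume a_i = 2·2^i − 2·3^i for all 1 ≤ i ≤ j, where j ≥ 2.
Then a_{j+1} = 5a_j − 6a_{j−1} = 5·(2·2^j − 2·3^j) − 6·(2·2^{j−1} − 2·3^{j−1}) = 2·(5·2 − 6)2^{j−1} − 2·(5·3 − 6)3^{j−1} = 8·2^{j−1} − 18·3^{j−1} = 2·2^{j+1} − 2·3^{j+1}.
By strong induction, a_n = 2·2^n − 2·3^n for all n ≥ 1.

a_n = 2·2^n − 2·3^n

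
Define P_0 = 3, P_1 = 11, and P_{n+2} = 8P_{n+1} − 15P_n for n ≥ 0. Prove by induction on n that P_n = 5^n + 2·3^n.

Base cases: P_0 = 3 and 5^0 + 2·3^0 = 3; P_1 = 11 and 5^1 + 2·3^1 = 11.
Assume P_j = 5^j + 2·3^j for all 0 ≤ j ≤ k, where k ≥ 1.
Then P_{k+1} = 8P_k − 15P_{k−1} = 8·(5^k + 2·3^k) − 15·(5^{k−1} + 2·3^{k−1}) = (8·5 − 15)5^{k−1} + 2·(8·3 − 15)3^{k−1} = 25·5^{k−1} + 18·3^{k−1} = 5^{k+1} + 2·3^{k+1}.
Hence P_n = 5^n + 2·3^n for every n ≥ 0, by strong induction.

P_n = 5^n + 2·3^n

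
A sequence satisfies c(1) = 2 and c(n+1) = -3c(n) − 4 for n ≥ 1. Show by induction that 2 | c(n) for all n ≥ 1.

Base case: c(1) = 2 = 2·1, so 2 | c(1).
Assume 2 | c(m), so c(m) = 2t for some integer t.
Then c(m+1) = -3c(m) − 4 = -3·(2t) − 4 = 2(-3t − 2), so 2 | c(m+1).
This completes the inductive step, so 2 | c(n) for all n ≥ 1.

2 | c(n)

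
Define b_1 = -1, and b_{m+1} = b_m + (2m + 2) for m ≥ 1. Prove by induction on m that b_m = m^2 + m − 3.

Base case: b_1 = -1, and 1^2 + 1 − 3 = -1.
Assume b_r = r^2 + r − 3.
Then b_{r+1} = b_r + (2r + 2) = (r^2 + r − 3) + (2r + 2) = r^2 + 3r − 1,
and (r+1)^2 + (r+1) − 3 = r^2 + 3r − 1.
By induction, b_m = m^2 + m − 3 for all m ≥ 1.

b_m = m^2 + m − 3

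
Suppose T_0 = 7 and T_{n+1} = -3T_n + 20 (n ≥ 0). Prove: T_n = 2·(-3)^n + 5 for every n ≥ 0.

Base case: T_0 = 7, and 2·(-3)^0 + 5 = 2 + 5 = 7.
Assume T_m = 2·(-3)^m + 5 for some m ≥ 0.
Then T_{m+1} = -3T_m + 20 = -3·(2·(-3)^m + 5) + 20 = -6·(-3)^m − 15 + 20 = 2·(-3)^{m+1} + 5.
This completes the inductive step, so T_n = 2·(-3)^n + 5 for all n ≥ 0.

T_n = 2·(-3)^n + 5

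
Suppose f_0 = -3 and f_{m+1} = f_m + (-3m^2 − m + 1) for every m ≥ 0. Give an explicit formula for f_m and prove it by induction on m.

Claim: f_m = -m^3 + m^2 + m − 3.

Base case: f_0 = -3, and -0^3 + 0^2 + 0 − 3 = -3.
Assume f_r = -r^3 + r^2 + r − 3.
Then f_{r+1} = f_r + (-3r^2 − r + 1) = (-r^3 + r^2 + r − 3) + (-3r^2 − r + 1) = -r^3 − 2r^2 − 2,
and -(r+1)^3 + (r+1)^2 + (r+1) − 3 = -r^3 − 2r^2 − 2.
Hence f_m = -m^3 + m^2 + m − 3 for every m ≥ 0, by induction.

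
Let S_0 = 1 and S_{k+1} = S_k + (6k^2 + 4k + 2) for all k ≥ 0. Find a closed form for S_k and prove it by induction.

Claim: S_k = 2k^3 − k^2 + k + 1.

Base case: S_0 = 1, and 2·0^3 − 0^2 + 0 + 1 = 1.
Assume S_j = 2j^3 − j^2 + j + 1.
Then S_{j+1} = S_j + (6j^2 + 4j + 2) = (2j^3 − j^2 + j + 1) + (6j^2 + 4j + 2) = 2j^3 + 5j^2 + 5j + 3,
and 2·(j+1)^3 − (j+1)^2 + (j+1) + 1 = 2j^3 + 5j^2 + 5j + 3.
Hence S_k = 2k^3 − k^2 + k + 1 for every k ≥ 0, by induction.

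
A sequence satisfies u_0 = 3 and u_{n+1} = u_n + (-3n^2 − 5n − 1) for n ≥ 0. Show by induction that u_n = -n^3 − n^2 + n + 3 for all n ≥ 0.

Base case: u_0 = 3, and -0^3 − 0^2 + 0 + 3 = 3.
Assume u_k = -k^3 − k^2 + k + 3.
Then u_{k+1} = u_k + (-3k^2 − 5k − 1) = (-k^3 − k^2 + k + 3) + (-3k^2 − 5k − 1) = -k^3 − 4k^2 − 4k + 2,
and -(k+1)^3 − (k+1)^2 + (k+1) + 3 = -k^3 − 4k^2 − 4k + 2.
Hence u_n = -n^3 − n^2 + n + 3 for every n ≥ 0, by induction.

u_n = -n^3 − n^2 + n + 3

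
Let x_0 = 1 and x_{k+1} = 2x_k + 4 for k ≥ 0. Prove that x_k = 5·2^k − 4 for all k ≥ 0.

Base case: x_0 = 1, and 5·2^0 − 4 = 5 − 4 = 1.
Assume x_m = 5·2^m − 4 for some m ≥ 0.
Then x_{m+1} = 2x_m + 4 = 2·(5·2^m − 4) + 4 = 10·2^m − 8 + 4 = 5·2^{m+1} − 4.
So the formula holds for m+1, and by induction x_k = 5·2^k − 4 for all k ≥ 0.

x_k = 5·2^k − 4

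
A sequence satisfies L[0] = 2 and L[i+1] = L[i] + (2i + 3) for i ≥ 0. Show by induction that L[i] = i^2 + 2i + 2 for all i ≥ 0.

Base case: L[0] = 2, and 0^2 + 2·0 + 2 = 2.
Assume L[k] = k^2 + 2k + 2.
Then L[k+1] = L[k] + (2k + 3) = (k^2 + 2k + 2) + (2k + 3) = k^2 + 4k + 5,
and (k+1)^2 + 2·(k+1) + 2 = k^2 + 4k + 5.
This completes the inductive step, so L[i] = i^2 + 2i + 2 for all i ≥ 0.

L[i] = i^2 + 2i + 2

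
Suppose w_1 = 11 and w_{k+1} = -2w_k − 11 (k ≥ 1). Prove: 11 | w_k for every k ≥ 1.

Base case: w_1 = 11 = 11·1, so 11 | w_1.
Assume 11 | w_j, so w_j = 11t for some integer t.
Then w_{j+1} = -2w_j − 11 = -2·(11t) − 11 = 11(-2t − 1), so 11 | w_{j+1}.
By induction, 11 | w_k for all k ≥ 1.

11 | w_k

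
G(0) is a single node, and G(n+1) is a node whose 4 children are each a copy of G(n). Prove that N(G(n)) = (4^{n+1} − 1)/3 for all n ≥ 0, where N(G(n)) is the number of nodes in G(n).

Base case: N(G(0)) = 1, and (4^{0+1} − 1)/3 = 1.
Assume N(G(m)) = (4^{m+1} − 1)/3.
Then N(G(m+1)) = 1 + 4N(G(m)) = 1 + 4·(4^{m+1} − 1)/3 = 1 + (4^{m+2} − 4)/3 = (3 + 4^{m+2} − 4)/3 = (4^{m+2} − 1)/3.
This completes the inductive step, so N(G(n)) = (4^{n+1} − 1)/3 for all n ≥ 0.

N(G(n)) = (4^{n+1} − 1)/3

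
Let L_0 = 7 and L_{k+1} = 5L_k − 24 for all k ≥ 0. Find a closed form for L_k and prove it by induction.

Claim: L_k = 5^k + 6.

Base case: L_0 = 7, and 5^0 + 6 = 1 + 6 = 7.
Assume L_j = 5^j + 6 for some j ≥ 0.
Then L_{j+1} = 5L_j − 24 = 5·(5^j + 6) − 24 = 5^{j+1} + 30 − 24 = 5^{j+1} + 6.
Hence L_k = 5^k + 6 for every k ≥ 0, by induction.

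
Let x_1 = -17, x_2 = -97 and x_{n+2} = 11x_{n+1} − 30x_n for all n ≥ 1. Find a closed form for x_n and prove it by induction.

Claim: x_n = -5^n − 2·6^n.

Base cases: x_1 = -17 and -5^1 − 2·6^1 = -17; x_2 = -97 and -5^2 − 2·6^2 = -97.
Assume x_j = -5^j − 2·6^j for all 1 ≤ j ≤ m, where m ≥ 2.
Then x_{m+1} = 11x_m − 30x_{m−1} = 11·(-5^m − 2·6^m) − 30·(-5^{m−1} − 2·6^{m−1}) = -(11·5 − 30)5^{m−1} − 2·(11·6 − 30)6^{m−1} = -25·5^{m−1} − 72·6^{m−1} = -5^{m+1} − 2·6^{m+1}.
This completes the inductive step, so x_n = -5^n − 2·6^n for all n ≥ 1.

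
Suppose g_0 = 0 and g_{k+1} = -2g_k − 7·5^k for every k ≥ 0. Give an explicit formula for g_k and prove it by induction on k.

Claim: g_k = (-2)^k − 5^k.

Base case: g_0 = 0, and (-2)^0 − 5^0 = 1 − 1 = 0.
Assume g_r = (-2)^r − 5^r for some r ≥ 0.
Then g_{r+1} = -2g_r − 7·5^r = -2·((-2)^r − 5^r) − 7·5^r = (-2)^{r+1} + 2·5^r − 7·5^r = (-2)^{r+1} − 5·5^r = (-2)^{r+1} − 5^{r+1}.
This completes the inductive step, so g_k = (-2)^k − 5^k for all k ≥ 0.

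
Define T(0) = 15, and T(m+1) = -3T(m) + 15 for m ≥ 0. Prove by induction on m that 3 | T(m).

Base case: T(0) = 15 = 3·5, so 3 | T(0).
Assume 3 | T(r), so T(r) = 3t for some integer t.
Then T(r+1) = -3T(r) + 15 = -3·(3t) + 15 = 3(-3t + 5), so 3 | T(r+1).
This completes the inductive step, so 3 | T(m) for all m ≥ 0.

3 | T(m)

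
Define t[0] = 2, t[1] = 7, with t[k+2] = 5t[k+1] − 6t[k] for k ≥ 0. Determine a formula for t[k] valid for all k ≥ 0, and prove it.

Claim: t[k] = 3·3^k − 2^k.

Base cases: t[0] = 2 and 3·3^0 − 2^0 = 2; t[1] = 7 and 3·3^1 − 2^1 = 7.
Assume t[j] = 3·3^j − 2^j for all 0 ≤ j ≤ m, where m ≥ 1.
Then t[m+1] = 5t[m] − 6t[m−1] = 5·(3·3^m − 2^m) − 6·(3·3^{m−1} − 2^{m−1}) = 3·(5·3 − 6)3^{m−1} − (5·2 − 6)2^{m−1} = 27·3^{m−1} − 4·2^{m−1} = 3·3^{m+1} − 2^{m+1}.
By strong induction, t[k] = 3·3^k − 2^k for all k ≥ 0.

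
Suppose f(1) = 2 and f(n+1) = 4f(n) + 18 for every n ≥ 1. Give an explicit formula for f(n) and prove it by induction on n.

Claim: f(n) = 2·4^n − 6.

Base case: f(1) = 2, and 2·4^1 − 6 = 8 − 6 = 2.
Assume f(r) = 2·4^r − 6 for some r ≥ 1.
Then f(r+1) = 4f(r) + 18 = 4·(2·4^r − 6) + 18 = 8·4^r − 24 + 18 = 2·4^{r+1} − 6.
Hence f(n) = 2·4^n − 6 for every n ≥ 1, by induction.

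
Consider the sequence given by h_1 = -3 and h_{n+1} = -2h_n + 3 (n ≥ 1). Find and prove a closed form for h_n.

Claim: h_n = 2·(-2)^n + 1.

Base case: h_1 = -3, and 2·(-2)^1 + 1 = -4 + 1 = -3.
Assume h_j = 2·(-2)^j + 1 for some j ≥ 1.
Then h_{j+1} = -2h_j + 3 = -2·(2·(-2)^j + 1) + 3 = -4·(-2)^j − 2 + 3 = 2·(-2)^{j+1} + 1.
By induction, h_n = 2·(-2)^n + 1 for all n ≥ 1.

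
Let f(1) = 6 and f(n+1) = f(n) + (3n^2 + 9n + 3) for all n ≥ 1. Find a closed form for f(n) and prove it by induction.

Claim: f(n) = n^3 + 3n^2 − n + 3.

Base case: f(1) = 6, and 1^3 + 3·1^2 − 1 + 3 = 6.
Assume f(k) = k^3 + 3k^2 − k + 3.
Then f(k+1) = f(k) + (3k^2 + 9k + 3) = (k^3 + 3k^2 − k + 3) + (3k^2 + 9k + 3) = k^3 + 6k^2 + 8k + 6,
and (k+1)^3 + 3·(k+1)^2 − (k+1) + 3 = k^3 + 6k^2 + 8k + 6.
Hence f(n) = n^3 + 3n^2 − n + 3 for every n ≥ 1, by induction.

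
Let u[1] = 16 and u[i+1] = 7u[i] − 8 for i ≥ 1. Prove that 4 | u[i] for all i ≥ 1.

Base case: u[1] = 16 = 4·4, so 4 | u[1].
Assume 4 | u[k], so u[k] = 4t for some integer t.
Then u[k+1] = 7u[k] − 8 = 7·(4t) − 8 = 4(7t − 2), so 4 | u[k+1].
By induction, 4 | u[i] for all i ≥ 1.

4 | u[i]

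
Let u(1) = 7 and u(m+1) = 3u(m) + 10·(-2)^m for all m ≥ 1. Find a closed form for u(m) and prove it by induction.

Claim: u(m) = 3^m − 2·(-2)^m.

Base case: u(1) = 7, and 3^1 − 2·(-2)^1 = 3 + 4 = 7.
Assume u(r) = 3^r − 2·(-2)^r for some r ≥ 1.
Then u(r+1) = 3u(r) + 10·(-2)^r = 3·(3^r − 2·(-2)^r) + 10·(-2)^r = 3^{r+1} − 6·(-2)^r + 10·(-2)^r = 3^{r+1} + 4·(-2)^r = 3^{r+1} − 2·(-2)^{r+1}.
This completes the inductive step, so u(m) = 3^m − 2·(-2)^m for all m ≥ 1.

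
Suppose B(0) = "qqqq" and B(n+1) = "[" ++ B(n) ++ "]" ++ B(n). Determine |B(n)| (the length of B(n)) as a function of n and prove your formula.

Claim: |B(n)| = 6·2^n − 2.

Base case: |B(0)| = 4, and 6·2^0 − 2 = 4.
Assume |B(j)| = 6·2^j − 2.
Then |B(j+1)| = 1 + |B(j)| + 1 + |B(j)| = 2|B(j)| + 2 = 2(6·2^j − 2) + 2 = 6·2^{j+1} − 4 + 2 = 6·2^{j+1} − 2.
This completes the inductive step, so |B(n)| = 6·2^n − 2 for all n ≥ 0.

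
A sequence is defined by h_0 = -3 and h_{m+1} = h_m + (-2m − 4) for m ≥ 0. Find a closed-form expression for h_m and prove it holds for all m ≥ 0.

Claim: h_m = -m^2 − 3m − 3.

Base case: h_0 = -3, and -0^2 − 3·0 − 3 = -3.
Assume h_r = -r^2 − 3r − 3.
Then h_{r+1} = h_r + (-2r − 4) = (-r^2 − 3r − 3) + (-2r − 4) = -r^2 − 5r − 7,
and -(r+1)^2 − 3·(r+1) − 3 = -r^2 − 5r − 7.
Hence h_m = -m^2 − 3m − 3 for every m ≥ 0, by induction.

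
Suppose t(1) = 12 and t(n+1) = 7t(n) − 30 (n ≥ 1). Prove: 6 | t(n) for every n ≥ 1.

Base case: t(1) = 12 = 6·2, so 6 | t(1).
Assume 6 | t(m), so t(m) = 6s for some integer s.
Then t(m+1) = 7t(m) − 30 = 7·(6s) − 30 = 6(7s − 5), so 6 | t(m+1).
Hence 6 | t(n) for every n ≥ 1, by induction.

6 | t(n)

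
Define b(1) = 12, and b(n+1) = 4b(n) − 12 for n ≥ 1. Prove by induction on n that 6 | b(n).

Base case: b(1) = 12 = 6·2, so 6 | b(1).
Assume 6 | b(r), so b(r) = 6t for some integer t.
Then b(r+1) = 4b(r) − 12 = 4·(6t) − 12 = 6(4t − 2), so 6 | b(r+1).
So the property holds for r+1, and by induction 6 | b(n) for all n ≥ 1.

6 | b(n)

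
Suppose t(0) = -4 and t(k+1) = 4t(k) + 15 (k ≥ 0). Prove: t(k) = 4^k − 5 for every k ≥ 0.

Base case: t(0) = -4, and 4^0 − 5 = 1 − 5 = -4.
Assume t(r) = 4^r − 5 for some r ≥ 0.
Then t(r+1) = 4t(r) + 15 = 4·(4^r − 5) + 15 = 4^{r+1} − 20 + 15 = 4^{r+1} − 5.
Hence t(k) = 4^k − 5 for every k ≥ 0, by induction.

t(k) = 4^k − 5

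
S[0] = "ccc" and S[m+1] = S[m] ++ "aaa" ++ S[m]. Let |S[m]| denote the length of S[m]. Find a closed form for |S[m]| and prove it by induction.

Claim: |S[m]| = 6·2^m − 3.

Base case: |S[0]| = 3, and 6·2^0 − 3 = 3.
Assume |S[k]| = 6·2^k − 3.
Then |S[k+1]| = |S[k]| + 3 + |S[k]| = 2|S[k]| + 3 = 2(6·2^k − 3) + 3 = 6·2^{k+1} − 6 + 3 = 6·2^{k+1} − 3.
By induction, |S[m]| = 6·2^m − 3 for all m ≥ 0.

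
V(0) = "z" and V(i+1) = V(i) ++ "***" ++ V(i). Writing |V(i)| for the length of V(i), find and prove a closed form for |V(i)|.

Claim: |V(i)| = 2^{i+2} − 3.

Base case: |V(0)| = 1, and 2^{0+2} − 3 = 1.
Assume |V(r)| = 2^{r+2} − 3.
Then |V(r+1)| = |V(r)| + 3 + |V(r)| = 2|V(r)| + 3 = 2(2^{r+2} − 3) + 3 = 2^{r+3} − 6 + 3 = 2^{r+3} − 3.
By induction, |V(i)| = 2^{i+2} − 3 for all i ≥ 0.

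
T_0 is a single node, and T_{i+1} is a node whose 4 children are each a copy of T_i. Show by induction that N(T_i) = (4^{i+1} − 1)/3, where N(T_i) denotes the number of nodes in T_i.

Base case: N(T_0) = 1, and (4^{0+1} − 1)/3 = 1.
Assume N(T_m) = (4^{m+1} − 1)/3.
Then N(T_{m+1}) = 1 + 4N(T_m) = 1 + 4·(4^{m+1} − 1)/3 = 1 + (4^{m+2} − 4)/3 = (3 + 4^{m+2} − 4)/3 = (4^{m+2} − 1)/3.
Hence N(T_i) = (4^{i+1} − 1)/3 for every i ≥ 0, by induction.

N(T_i) = (4^{i+1} − 1)/3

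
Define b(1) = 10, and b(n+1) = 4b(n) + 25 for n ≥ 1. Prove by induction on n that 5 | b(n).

Base case: b(1) = 10 = 5·2, so 5 | b(1).
Assume 5 | b(j), so b(j) = 5t for some integer t.
Then b(j+1) = 4b(j) + 25 = 4·(5t) + 25 = 5(4t + 5), so 5 | b(j+1).
So the property holds for j+1, and by induction 5 | b(n) for all n ≥ 1.

5 | b(n)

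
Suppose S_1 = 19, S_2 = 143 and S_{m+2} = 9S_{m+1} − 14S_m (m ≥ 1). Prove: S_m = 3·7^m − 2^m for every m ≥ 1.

Base cases: S_1 = 19 and 3·7^1 − 2^1 = 19; S_2 = 143 and 3·7^2 − 2^2 = 143.
Assume S_j = 3·7^j − 2^j for all 1 ≤ j ≤ k, where k ≥ 2.
Then S_{k+1} = 9S_k − 14S_{k−1} = 9·(3·7^k − 2^k) − 14·(3·7^{k−1} − 2^{k−1}) = 3·(9·7 − 14)7^{k−1} − (9·2 − 14)2^{k−1} = 147·7^{k−1} − 4·2^{k−1} = 3·7^{k+1} − 2^{k+1}.
By strong induction, S_m = 3·7^m − 2^m for all m ≥ 1.

S_m = 3·7^m − 2^m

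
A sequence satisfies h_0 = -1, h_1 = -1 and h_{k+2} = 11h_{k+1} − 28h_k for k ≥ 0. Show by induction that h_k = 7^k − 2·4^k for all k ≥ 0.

Base cases: h_0 = -1 and 7^0 − 2·4^0 = -1; h_1 = -1 and 7^1 − 2·4^1 = -1.
Assume h_j = 7^j − 2·4^j for all 0 ≤ j ≤ r, where r ≥ 1.
Then h_{r+1} = 11h_r − 28h_{r−1} = 11·(7^r − 2·4^r) − 28·(7^{r−1} − 2·4^{r−1}) = (11·7 − 28)7^{r−1} − 2·(11·4 − 28)4^{r−1} = 49·7^{r−1} − 32·4^{r−1} = 7^{r+1} − 2·4^{r+1}.
Hence h_k = 7^k − 2·4^k for every k ≥ 0, by strong induction.

h_k = 7^k − 2·4^k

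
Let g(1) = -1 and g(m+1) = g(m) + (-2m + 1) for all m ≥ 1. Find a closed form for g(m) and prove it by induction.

Claim: g(m) = -m^2 + 2m − 2.

Base case: g(1) = -1, and -1^2 + 2·1 − 2 = -1.
Assume g(r) = -r^2 + 2r − 2.
Then g(r+1) = g(r) + (-2r + 1) = (-r^2 + 2r − 2) + (-2r + 1) = -r^2 − 1,
and -(r+1)^2 + 2·(r+1) − 2 = -r^2 − 1.
By induction, g(m) = -m^2 + 2m − 2 for all m ≥ 1.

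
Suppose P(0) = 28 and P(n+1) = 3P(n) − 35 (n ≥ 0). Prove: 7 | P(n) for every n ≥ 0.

Base case: P(0) = 28 = 7·4, so 7 | P(0).
Assume 7 | P(k), so P(k) = 7t for some integer t.
Then P(k+1) = 3P(k) − 35 = 3·(7t) − 35 = 7(3t − 5), so 7 | P(k+1).
Hence 7 | P(n) for every n ≥ 0, by induction.

7 | P(n)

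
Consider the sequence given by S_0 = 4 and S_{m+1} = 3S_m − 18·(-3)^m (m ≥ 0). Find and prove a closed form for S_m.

Claim: S_m = 3^m + 3·(-3)^m.

Base case: S_0 = 4, and 3^0 + 3·(-3)^0 = 1 + 3 = 4.
Assume S_k = 3^k + 3·(-3)^k for some k ≥ 0.
Then S_{k+1} = 3S_k − 18·(-3)^k = 3·(3^k + 3·(-3)^k) − 18·(-3)^k = 3^{k+1} + 9·(-3)^k − 18·(-3)^k = 3^{k+1} − 9·(-3)^k = 3^{k+1} + 3·(-3)^{k+1}.
So the formula holds for k+1, and by induction S_m = 3^m + 3·(-3)^m for all m ≥ 0.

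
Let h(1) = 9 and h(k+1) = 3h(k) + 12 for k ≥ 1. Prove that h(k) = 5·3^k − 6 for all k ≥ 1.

Base case: h(1) = 9, and 5·3^1 − 6 = 15 − 6 = 9.
Assume h(j) = 5·3^j − 6 for some j ≥ 1.
Then h(j+1) = 3h(j) + 12 = 3·(5·3^j − 6) + 12 = 15·3^j − 18 + 12 = 5·3^{j+1} − 6.
Hence h(k) = 5·3^k − 6 for every k ≥ 1, by induction.

h(k) = 5·3^k − 6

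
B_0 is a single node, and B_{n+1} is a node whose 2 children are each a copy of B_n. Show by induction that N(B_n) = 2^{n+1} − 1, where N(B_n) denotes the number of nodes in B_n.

Base case: N(B_0) = 1, and 2^{0+1} − 1 = 1.
Assume N(B_m) = 2^{m+1} − 1.
Then N(B_{m+1}) = 1 + 2N(B_m) = 1 + 2(2^{m+1} − 1) = 2^{m+2} − 2 + 1 = 2^{m+2} − 1.
So the formula holds for m+1, and by induction N(B_n) = 2^{n+1} − 1 for all n ≥ 0.

N(B_n) = 2^{n+1} − 1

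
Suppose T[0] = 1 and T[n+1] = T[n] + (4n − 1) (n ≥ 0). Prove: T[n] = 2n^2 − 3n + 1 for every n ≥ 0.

Base case: T[0] = 1, and 2·0^2 − 3·0 + 1 = 1.
Assume T[j] = 2j^2 − 3j + 1.
Then T[j+1] = T[j] + (4j − 1) = (2j^2 − 3j + 1) + (4j − 1) = 2j^2 + j,
and 2·(j+1)^2 − 3·(j+1) + 1 = 2j^2 + j.
Hence T[n] = 2n^2 − 3n + 1 for every n ≥ 0, by induction.

T[n] = 2n^2 − 3n + 1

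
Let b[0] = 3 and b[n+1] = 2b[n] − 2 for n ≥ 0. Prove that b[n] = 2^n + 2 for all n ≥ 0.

Base case: b[0] = 3, and 2^0 + 2 = 1 + 2 = 3.
Assume b[m] = 2^m + 2 for some m ≥ 0.
Then b[m+1] = 2b[m] − 2 = 2·(2^m + 2) − 2 = 2^{m+1} + 4 − 2 = 2^{m+1} + 2.
Hence b[n] = 2^n + 2 for every n ≥ 0, by induction.

b[n] = 2^n + 2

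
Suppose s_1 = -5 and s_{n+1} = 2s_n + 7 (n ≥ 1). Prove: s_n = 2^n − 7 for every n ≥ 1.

Base case: s_1 = -5, and 2^1 − 7 = 2 − 7 = -5.
Assume s_m = 2^m − 7 for some m ≥ 1.
Then s_{m+1} = 2s_m + 7 = 2·(2^m − 7) + 7 = 2^{m+1} − 14 + 7 = 2^{m+1} − 7.
So the formula holds for m+1, and by induction s_n = 2^n − 7 for all n ≥ 1.

s_n = 2^n − 7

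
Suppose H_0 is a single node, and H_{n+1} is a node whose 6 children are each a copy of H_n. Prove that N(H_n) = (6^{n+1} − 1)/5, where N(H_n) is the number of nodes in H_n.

Base case: N(H_0) = 1, and (6^{0+1} − 1)/5 = 1.
Assume N(H_m) = (6^{m+1} − 1)/5.
Then N(H_{m+1}) = 1 + 6N(H_m) = 1 + 6·(6^{m+1} − 1)/5 = 1 + (6^{m+2} − 6)/5 = (5 + 6^{m+2} − 6)/5 = (6^{m+2} − 1)/5.
So the formula holds for m+1, and by induction N(H_n) = (6^{n+1} − 1)/5 for all n ≥ 0.

N(H_n) = (6^{n+1} − 1)/5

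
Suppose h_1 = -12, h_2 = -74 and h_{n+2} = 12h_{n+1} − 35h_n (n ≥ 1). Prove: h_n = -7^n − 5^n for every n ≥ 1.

Base cases: h_1 = -12 and -7^1 − 5^1 = -12; h_2 = -74 and -7^2 − 5^2 = -74.
Assume h_j = -7^j − 5^j for all 1 ≤ j ≤ r, where r ≥ 2.
Then h_{r+1} = 12h_r − 35h_{r−1} = 12·(-7^r − 5^r) − 35·(-7^{r−1} − 5^{r−1}) = -(12·7 − 35)7^{r−1} − (12·5 − 35)5^{r−1} = -49·7^{r−1} − 25·5^{r−1} = -7^{r+1} − 5^{r+1}.
Hence h_n = -7^n − 5^n for every n ≥ 1, by strong induction.

h_n = -7^n − 5^n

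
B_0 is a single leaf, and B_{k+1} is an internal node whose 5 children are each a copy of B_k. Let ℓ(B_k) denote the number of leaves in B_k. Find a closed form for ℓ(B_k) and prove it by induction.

Claim: ℓ(B_k) = 5^k.

Base case: ℓ(B_0) = 1, and 5^0 = 1.
Assume ℓ(B_m) = 5^m.
Then ℓ(B_{m+1}) = 5·ℓ(B_m) = 5·5^m = 5^{m+1}.
This completes the inductive step, so ℓ(B_k) = 5^k for all k ≥ 0.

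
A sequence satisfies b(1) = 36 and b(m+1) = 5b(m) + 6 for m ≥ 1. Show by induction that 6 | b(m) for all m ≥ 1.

Base case: b(1) = 36 = 6·6, so 6 | b(1).
Assume 6 | b(k), so b(k) = 6t for some integer t.
Then b(k+1) = 5b(k) + 6 = 5·(6t) + 6 = 6(5t + 1), so 6 | b(k+1).
Hence 6 | b(m) for every m ≥ 1, by induction.

6 | b(m)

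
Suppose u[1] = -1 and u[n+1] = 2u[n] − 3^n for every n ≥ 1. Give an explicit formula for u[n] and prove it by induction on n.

Claim: u[n] = 2^n − 3^n.

Base case: u[1] = -1, and 2^1 − 3^1 = 2 − 3 = -1.
Assume u[m] = 2^m − 3^m for some m ≥ 1.
Then u[m+1] = 2u[m] − 3^m = 2·(2^m − 3^m) − 3^m = 2^{m+1} − 2·3^m − 3^m = 2^{m+1} − 3·3^m = 2^{m+1} − 3^{m+1}.
This completes the inductive step, so u[n] = 2^n − 3^n for all n ≥ 1.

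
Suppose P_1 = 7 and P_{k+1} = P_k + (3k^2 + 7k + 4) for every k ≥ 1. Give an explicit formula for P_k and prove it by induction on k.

Claim: P_k = k^3 + 2k^2 + k + 3.

Base case: P_1 = 7, and 1^3 + 2·1^2 + 1 + 3 = 7.
Assume P_m = m^3 + 2m^2 + m + 3.
Then P_{m+1} = P_m + (3m^2 + 7m + 4) = (m^3 + 2m^2 + m + 3) + (3m^2 + 7m + 4) = m^3 + 5m^2 + 8m + 7,
and (m+1)^3 + 2·(m+1)^2 + (m+1) + 3 = m^3 + 5m^2 + 8m + 7.
This completes the inductive step, so P_k = k^3 + 2k^2 + k + 3 for all k ≥ 1.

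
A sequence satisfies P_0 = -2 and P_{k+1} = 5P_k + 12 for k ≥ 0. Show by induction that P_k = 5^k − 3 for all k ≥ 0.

Base case: P_0 = -2, and 5^0 − 3 = 1 − 3 = -2.
Assume P_r = 5^r − 3 for some r ≥ 0.
Then P_{r+1} = 5P_r + 12 = 5·(5^r − 3) + 12 = 5^{r+1} − 15 + 12 = 5^{r+1} − 3.
Hence P_k = 5^k − 3 for every k ≥ 0, by induction.

P_k = 5^k − 3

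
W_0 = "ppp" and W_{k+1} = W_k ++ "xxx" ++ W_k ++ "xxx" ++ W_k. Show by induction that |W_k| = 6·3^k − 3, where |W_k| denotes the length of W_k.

Base case: |W_0| = 3, and 6·3^0 − 3 = 3.
Assume |W_j| = 6·3^j − 3.
Then |W_{j+1}| = 3|W_j| + 6 = 3(6·3^j − 3) + 6 = 6·3^{j+1} − 9 + 6 = 6·3^{j+1} − 3.
So the formula holds for j+1, and by induction |W_k| = 6·3^k − 3 for all k ≥ 0.

|W_k| = 6·3^k − 3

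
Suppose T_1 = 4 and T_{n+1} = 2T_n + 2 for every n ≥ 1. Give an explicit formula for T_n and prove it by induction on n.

Claim: T_n = 3·2^n − 2.

Base case: T_1 = 4, and 3·2^1 − 2 = 6 − 2 = 4.
Assume T_k = 3·2^k − 2 for some k ≥ 1.
Then T_{k+1} = 2T_k + 2 = 2·(3·2^k − 2) + 2 = 6·2^k − 4 + 2 = 3·2^{k+1} − 2.
By induction, T_n = 3·2^n − 2 for all n ≥ 1.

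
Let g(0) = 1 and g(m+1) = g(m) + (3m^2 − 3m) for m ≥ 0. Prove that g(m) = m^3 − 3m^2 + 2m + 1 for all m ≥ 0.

Base case: g(0) = 1, and 0^3 − 3·0^2 + 2·0 + 1 = 1.
Assume g(k) = k^3 − 3k^2 + 2k + 1.
Then g(k+1) = g(k) + (3k^2 − 3k) = (k^3 − 3k^2 + 2k + 1) + (3k^2 − 3k) = k^3 − k + 1,
and (k+1)^3 − 3·(k+1)^2 + 2·(k+1) + 1 = k^3 − k + 1.
Hence g(m) = m^3 − 3m^2 + 2m + 1 for every m ≥ 0, by induction.

g(m) = m^3 − 3m^2 + 2m + 1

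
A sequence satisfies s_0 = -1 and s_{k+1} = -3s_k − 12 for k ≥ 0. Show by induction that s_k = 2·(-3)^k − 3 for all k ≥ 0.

Base case: s_0 = -1, and 2·(-3)^0 − 3 = 2 − 3 = -1.
Assume s_m = 2·(-3)^m − 3 for some m ≥ 0.
Then s_{m+1} = -3s_m − 12 = -3·(2·(-3)^m − 3) − 12 = -6·(-3)^m + 9 − 12 = 2·(-3)^{m+1} − 3.
This completes the inductive step, so s_k = 2·(-3)^k − 3 for all k ≥ 0.

s_k = 2·(-3)^k − 3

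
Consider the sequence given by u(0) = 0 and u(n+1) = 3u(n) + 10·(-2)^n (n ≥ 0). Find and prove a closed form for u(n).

Claim: u(n) = 2·3^n − 2·(-2)^n.

Base case: u(0) = 0, and 2·3^0 − 2·(-2)^0 = 2 − 2 = 0.
Assume u(r) = 2·3^r − 2·(-2)^r for some r ≥ 0.
Then u(r+1) = 3u(r) + 10·(-2)^r = 3·(2·3^r − 2·(-2)^r) + 10·(-2)^r = 2·3^{r+1} − 6·(-2)^r + 10·(-2)^r = 2·3^{r+1} + 4·(-2)^r = 2·3^{r+1} − 2·(-2)^{r+1}.
This completes the inductive step, so u(n) = 2·3^n − 2·(-2)^n for all n ≥ 0.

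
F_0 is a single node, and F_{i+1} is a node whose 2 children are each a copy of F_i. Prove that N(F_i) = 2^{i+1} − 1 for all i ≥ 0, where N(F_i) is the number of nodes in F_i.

Base case: N(F_0) = 1, and 2^{0+1} − 1 = 1.
Assume N(F_m) = 2^{m+1} − 1.
Then N(F_{m+1}) = 1 + 2N(F_m) = 1 + 2(2^{m+1} − 1) = 2^{m+2} − 2 + 1 = 2^{m+2} − 1.
This completes the inductive step, so N(F_i) = 2^{i+1} − 1 for all i ≥ 0.

N(F_i) = 2^{i+1} − 1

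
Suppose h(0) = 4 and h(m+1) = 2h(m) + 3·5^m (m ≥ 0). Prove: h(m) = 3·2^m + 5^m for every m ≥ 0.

Base case: h(0) = 4, and 3·2^0 + 5^0 = 3 + 1 = 4.
Assume h(k) = 3·2^k + 5^k for some k ≥ 0.
Then h(k+1) = 2h(k) + 3·5^k = 2·(3·2^k + 5^k) + 3·5^k = 3·2^{k+1} + 2·5^k + 3·5^k = 3·2^{k+1} + 5·5^k = 3·2^{k+1} + 5^{k+1}.
This completes the inductive step, so h(m) = 3·2^m + 5^m for all m ≥ 0.

h(m) = 3·2^m + 5^m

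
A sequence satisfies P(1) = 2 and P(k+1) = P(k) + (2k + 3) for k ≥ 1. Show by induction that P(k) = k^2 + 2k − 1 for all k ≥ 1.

Base case: P(1) = 2, and 1^2 + 2·1 − 1 = 2.
Assume P(m) = m^2 + 2m − 1.
Then P(m+1) = P(m) + (2m + 3) = (m^2 + 2m − 1) + (2m + 3) = m^2 + 4m + 2,
and (m+1)^2 + 2·(m+1) − 1 = m^2 + 4m + 2.
By induction, P(k) = k^2 + 2k − 1 for all k ≥ 1.

P(k) = k^2 + 2k − 1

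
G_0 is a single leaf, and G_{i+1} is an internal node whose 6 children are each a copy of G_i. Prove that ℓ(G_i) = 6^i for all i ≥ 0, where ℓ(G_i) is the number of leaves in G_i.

Base case: ℓ(G_0) = 1, and 6^0 = 1.
Assume ℓ(G_j) = 6^j.
Then ℓ(G_{j+1}) = 6·ℓ(G_j) = 6·6^j = 6^{j+1}.
This completes the inductive step, so ℓ(G_i) = 6^i for all i ≥ 0.

ℓ(G_i) = 6^i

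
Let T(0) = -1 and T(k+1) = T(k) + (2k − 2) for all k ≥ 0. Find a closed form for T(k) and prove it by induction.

Claim: T(k) = k^2 − 3k − 1.

Base case: T(0) = -1, and 0^2 − 3·0 − 1 = -1.
Assume T(j) = j^2 − 3j − 1.
Then T(j+1) = T(j) + (2j − 2) = (j^2 − 3j − 1) + (2j − 2) = j^2 − j − 3,
and (j+1)^2 − 3·(j+1) − 1 = j^2 − j − 3.
Hence T(k) = k^2 − 3k − 1 for every k ≥ 0, by induction.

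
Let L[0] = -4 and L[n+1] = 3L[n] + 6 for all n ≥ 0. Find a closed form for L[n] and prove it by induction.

Claim: L[n] = -3^n − 3.

Base case: L[0] = -4, and -3^0 − 3 = -1 − 3 = -4.
Assume L[k] = -3^k − 3 for some k ≥ 0.
Then L[k+1] = 3L[k] + 6 = 3·(-3^k − 3) + 6 = -3^{k+1} − 9 + 6 = -3^{k+1} − 3.
This completes the inductive step, so L[n] = -3^n − 3 for all n ≥ 0.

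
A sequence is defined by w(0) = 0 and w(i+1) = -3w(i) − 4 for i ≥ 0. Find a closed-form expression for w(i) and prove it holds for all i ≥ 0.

Claim: w(i) = (-3)^i − 1.

Base case: w(0) = 0, and (-3)^0 − 1 = 1 − 1 = 0.
Assume w(r) = (-3)^r − 1 for some r ≥ 0.
Then w(r+1) = -3w(r) − 4 = -3·((-3)^r − 1) − 4 = -3·(-3)^r + 3 − 4 = (-3)^{r+1} − 1.
Hence w(i) = (-3)^i − 1 for every i ≥ 0, by induction.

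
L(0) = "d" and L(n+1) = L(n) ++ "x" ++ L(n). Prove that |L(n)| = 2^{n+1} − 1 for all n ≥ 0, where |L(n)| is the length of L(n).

Base case: |L(0)| = 1, and 2^{0+1} − 1 = 1.
Assume |L(k)| = 2^{k+1} − 1.
Then |L(k+1)| = |L(k)| + 1 + |L(k)| = 2|L(k)| + 1 = 2(2^{k+1} − 1) + 1 = 2^{k+2} − 2 + 1 = 2^{k+2} − 1.
This completes the inductive step, so |L(n)| = 2^{n+1} − 1 for all n ≥ 0.

|L(n)| = 2^{n+1} − 1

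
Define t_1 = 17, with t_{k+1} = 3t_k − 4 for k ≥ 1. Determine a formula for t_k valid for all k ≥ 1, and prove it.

Claim: t_k = 5·3^k + 2.

Base case: t_1 = 17, and 5·3^1 + 2 = 15 + 2 = 17.
Assume t_r = 5·3^r + 2 for some r ≥ 1.
Then t_{r+1} = 3t_r − 4 = 3·(5·3^r + 2) − 4 = 15·3^r + 6 − 4 = 5·3^{r+1} + 2.
So the formula holds for r+1, and by induction t_k = 5·3^k + 2 for all k ≥ 1.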